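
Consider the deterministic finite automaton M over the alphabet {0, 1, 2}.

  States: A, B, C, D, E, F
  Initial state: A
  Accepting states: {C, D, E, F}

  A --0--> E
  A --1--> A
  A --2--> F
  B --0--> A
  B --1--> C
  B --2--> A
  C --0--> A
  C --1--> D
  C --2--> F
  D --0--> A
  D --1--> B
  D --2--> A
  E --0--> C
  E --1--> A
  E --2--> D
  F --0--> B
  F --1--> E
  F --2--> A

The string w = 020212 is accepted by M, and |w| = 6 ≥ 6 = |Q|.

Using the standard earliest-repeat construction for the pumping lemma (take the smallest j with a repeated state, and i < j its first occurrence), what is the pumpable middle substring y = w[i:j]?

020

State sequence: A -0-> E -2-> D -0-> A -2-> F -1-> E -2-> D
First repeat at step 3: A was already visited.

So i = 0, j = 3, giving x = w[0:0] = ε, y = w[0:3] = 020, z = w[3:6] = 212.
Check: |xy| = 3 ≤ 6 and |y| = 3 ≥ 1. Reading y takes M from A back to A, so every xyⁱz is accepted.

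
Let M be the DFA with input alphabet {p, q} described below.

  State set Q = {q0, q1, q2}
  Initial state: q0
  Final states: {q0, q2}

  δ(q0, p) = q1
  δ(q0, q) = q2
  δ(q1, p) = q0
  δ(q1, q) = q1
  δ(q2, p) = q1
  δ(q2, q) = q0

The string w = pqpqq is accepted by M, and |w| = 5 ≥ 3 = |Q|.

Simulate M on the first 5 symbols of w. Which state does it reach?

State sequence: q0 -p-> q1 -q-> q1 -p-> q0 -q-> q2 -q-> q0

After reading 5 characters, M is in state q0.

q0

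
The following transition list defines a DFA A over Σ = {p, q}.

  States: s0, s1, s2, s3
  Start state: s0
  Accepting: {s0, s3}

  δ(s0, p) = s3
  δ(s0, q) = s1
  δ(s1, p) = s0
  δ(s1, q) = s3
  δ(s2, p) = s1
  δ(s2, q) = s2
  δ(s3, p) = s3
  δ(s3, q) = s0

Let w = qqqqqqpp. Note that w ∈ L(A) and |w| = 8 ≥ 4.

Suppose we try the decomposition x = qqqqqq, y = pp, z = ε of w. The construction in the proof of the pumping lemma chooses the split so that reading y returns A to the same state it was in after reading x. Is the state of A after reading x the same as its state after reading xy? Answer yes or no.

no

Run of A on the first 8 characters of w = q q q q q q p p:
  step 0: s0  (start)
  step 1: s1  (read q: s0→s1)
  step 2: s3  (read q: s1→s3)
  step 3: s0  (read q: s3→s0)
  step 4: s1  (read q: s0→s1)
  step 5: s3  (read q: s1→s3)
  step 6: s0  (read q: s3→s0)
  step 7: s3  (read p: s0→s3)
  step 8: s3  (read p: s3→s3)

After x (step 6): s0. After xy (step 8): s3.
They differ (s0 ≠ s3), so y is not a cycle from the state after x; this split is not the one the pumping-lemma construction produces, and pumping y need not keep the string in L(A).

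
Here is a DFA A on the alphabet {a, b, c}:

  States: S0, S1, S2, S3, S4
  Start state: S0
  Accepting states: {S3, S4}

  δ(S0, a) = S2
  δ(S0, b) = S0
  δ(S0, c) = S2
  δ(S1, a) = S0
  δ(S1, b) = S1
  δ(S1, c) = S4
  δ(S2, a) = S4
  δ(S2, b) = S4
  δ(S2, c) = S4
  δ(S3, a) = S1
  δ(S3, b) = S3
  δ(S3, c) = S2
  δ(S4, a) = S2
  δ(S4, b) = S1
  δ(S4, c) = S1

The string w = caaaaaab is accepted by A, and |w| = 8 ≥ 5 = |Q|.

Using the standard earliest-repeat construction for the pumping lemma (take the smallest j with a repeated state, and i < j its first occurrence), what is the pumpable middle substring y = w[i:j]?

aa

Run of A on w = c a a a a a a b:
  step 0: S0  (start)
  step 1: S2  (read c: S0→S2)
  step 2: S4  (read a: S2→S4)
  step 3: S2  (read a: S4→S2)   ← first repeat (S2 seen earlier)
  step 4: S4  (read a: S2→S4)
  step 5: S2  (read a: S4→S2)
  step 6: S4  (read a: S2→S4)
  step 7: S2  (read a: S4→S2)
  step 8: S4  (read b: S2→S4)

So i = 1, j = 3, giving x = w[0:1] = c, y = w[1:3] = aa, z = w[3:8] = aaaab.
Check: |xy| = 3 ≤ 5 and |y| = 2 ≥ 1. Reading y takes A from S2 back to S2, so every xyⁱz is accepted.
With |Q| = 5, pigeonhole forces a state repeat no later than step 5; the substring read between the first and second visits to that state can be pumped.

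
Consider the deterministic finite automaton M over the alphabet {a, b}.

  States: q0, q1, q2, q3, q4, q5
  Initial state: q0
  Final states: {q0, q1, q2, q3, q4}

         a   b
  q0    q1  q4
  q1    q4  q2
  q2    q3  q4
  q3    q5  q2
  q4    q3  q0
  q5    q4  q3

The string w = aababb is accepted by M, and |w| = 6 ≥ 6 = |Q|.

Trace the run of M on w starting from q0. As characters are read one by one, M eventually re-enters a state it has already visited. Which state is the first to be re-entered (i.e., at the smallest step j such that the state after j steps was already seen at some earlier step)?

State sequence: q0 -a-> q1 -a-> q4 -b-> q0 -a-> q1 -b-> q2 -b-> q4
First repeat at step 3: q0 was already visited.

The earliest repeat is at step j = 3: M is in q0, which it already visited at step i = 0.
Since M has 6 states, any run of length ≥ 6 visits 6+1 states, so by pigeonhole some state repeats within the first 6 steps — that repeat gives the pumpable loop.

q0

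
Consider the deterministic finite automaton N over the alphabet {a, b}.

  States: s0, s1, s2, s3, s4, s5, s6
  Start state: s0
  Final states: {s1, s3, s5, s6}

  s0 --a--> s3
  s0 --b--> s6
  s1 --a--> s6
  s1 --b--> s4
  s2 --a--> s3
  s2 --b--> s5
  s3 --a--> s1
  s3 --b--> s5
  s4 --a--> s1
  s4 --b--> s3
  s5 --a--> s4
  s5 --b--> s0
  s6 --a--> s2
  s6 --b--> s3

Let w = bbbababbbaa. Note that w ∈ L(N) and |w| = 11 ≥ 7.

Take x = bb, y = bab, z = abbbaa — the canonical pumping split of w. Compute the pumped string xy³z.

xy^3z = bb·bab·bab·bab·abbbaa = bbbabbabbababbbaa.
Reading y = bab takes N from s3 back to s3, so after x·y·y·y the machine is still in s3, and z then leads to the accepting state s1. Hence bbbabbabbababbbaa ∈ L(N).

bbbabbabbababbbaa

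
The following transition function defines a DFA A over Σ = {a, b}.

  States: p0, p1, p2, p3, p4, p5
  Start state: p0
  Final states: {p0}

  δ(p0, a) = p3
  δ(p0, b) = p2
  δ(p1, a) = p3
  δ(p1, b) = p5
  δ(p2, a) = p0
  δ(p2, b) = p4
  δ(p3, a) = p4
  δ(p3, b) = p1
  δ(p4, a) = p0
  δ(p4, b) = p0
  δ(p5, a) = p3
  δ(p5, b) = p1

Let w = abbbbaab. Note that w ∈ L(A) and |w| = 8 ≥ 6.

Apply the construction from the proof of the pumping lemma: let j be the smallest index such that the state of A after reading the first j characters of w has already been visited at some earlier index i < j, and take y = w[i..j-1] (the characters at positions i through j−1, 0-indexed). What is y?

Run of A on w = a b b b b a a b:
  step 0: p0  (start)
  step 1: p3  (read a: p0→p3)
  step 2: p1  (read b: p3→p1)
  step 3: p5  (read b: p1→p5)
  step 4: p1  (read b: p5→p1)   ← first repeat (p1 seen earlier)
  step 5: p5  (read b: p1→p5)
  step 6: p3  (read a: p5→p3)
  step 7: p4  (read a: p3→p4)
  step 8: p0  (read b: p4→p0)

So i = 2, j = 4, giving x = w[0:2] = ab, y = w[2:4] = bb, z = w[4:8] = baab.
Check: |xy| = 4 ≤ 6 and |y| = 2 ≥ 1. Reading y takes A from p1 back to p1, so every xyⁱz is accepted.
The DFA has 6 states, so the proof of the pumping lemma guarantees a repeated state among the first 6+1 visited; the segment between the two visits is the pumpable y.

bb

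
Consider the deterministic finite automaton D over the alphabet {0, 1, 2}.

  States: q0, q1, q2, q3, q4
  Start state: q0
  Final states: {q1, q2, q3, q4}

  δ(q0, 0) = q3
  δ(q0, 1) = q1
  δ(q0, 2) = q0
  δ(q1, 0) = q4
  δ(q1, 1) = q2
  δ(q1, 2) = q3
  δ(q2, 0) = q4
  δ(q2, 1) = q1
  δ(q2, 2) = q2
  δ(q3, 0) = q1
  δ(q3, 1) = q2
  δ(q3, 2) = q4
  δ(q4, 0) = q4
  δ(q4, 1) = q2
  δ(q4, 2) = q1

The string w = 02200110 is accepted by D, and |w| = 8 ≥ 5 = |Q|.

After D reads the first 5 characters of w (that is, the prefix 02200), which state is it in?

q4

Run of D on the first 5 characters of w = 0 2 2 0 0:
  step 0: q0  (start)
  step 1: q3  (read 0: q0→q3)
  step 2: q4  (read 2: q3→q4)
  step 3: q1  (read 2: q4→q1)
  step 4: q4  (read 0: q1→q4)
  step 5: q4  (read 0: q4→q4)

After reading 5 characters, D is in state q4.
(This kind of state-tracing is the core of the pumping-lemma construction: with 5 states, pigeonhole forces a repeat within the first 5 steps.)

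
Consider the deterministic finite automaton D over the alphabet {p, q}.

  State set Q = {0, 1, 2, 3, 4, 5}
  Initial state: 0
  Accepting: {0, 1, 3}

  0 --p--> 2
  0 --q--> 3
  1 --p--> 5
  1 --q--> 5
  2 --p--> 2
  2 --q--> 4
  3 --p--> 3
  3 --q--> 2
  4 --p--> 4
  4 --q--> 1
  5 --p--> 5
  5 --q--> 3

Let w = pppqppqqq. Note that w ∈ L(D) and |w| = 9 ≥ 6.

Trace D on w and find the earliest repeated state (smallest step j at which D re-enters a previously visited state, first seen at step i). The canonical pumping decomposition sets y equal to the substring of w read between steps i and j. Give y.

p

State sequence: 0 -p-> 2 -p-> 2 -p-> 2 -q-> 4 -p-> 4 -p-> 4 -q-> 1 -q-> 5 -q-> 3
First repeat at step 2: 2 was already visited.

So i = 1, j = 2, giving x = w[0:1] = p, y = w[1:2] = p, z = w[2:9] = pqppqqq.
Check: |xy| = 2 ≤ 6 and |y| = 1 ≥ 1. Reading y takes D from 2 back to 2, so every xyⁱz is accepted.
Pumping length from the standard proof: p = 6 (the number of states). The repeated state found above gives |xy| = j ≤ 6 and |y| = j − i ≥ 1.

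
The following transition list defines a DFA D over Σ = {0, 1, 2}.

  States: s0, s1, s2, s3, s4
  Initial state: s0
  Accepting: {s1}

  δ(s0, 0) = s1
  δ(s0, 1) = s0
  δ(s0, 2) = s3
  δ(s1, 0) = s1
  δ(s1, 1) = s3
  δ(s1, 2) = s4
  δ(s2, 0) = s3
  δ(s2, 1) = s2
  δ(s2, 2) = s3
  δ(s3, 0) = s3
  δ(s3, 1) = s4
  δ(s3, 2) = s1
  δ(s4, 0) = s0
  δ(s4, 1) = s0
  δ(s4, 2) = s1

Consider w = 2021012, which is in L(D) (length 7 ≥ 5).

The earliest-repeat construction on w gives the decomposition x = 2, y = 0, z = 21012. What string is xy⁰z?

221012

xy⁰z = xz = 2·21012 = 221012.
Reading y = 0 takes D from s3 back to s3, so after x the machine is still in s3, and z then leads to the accepting state s1. Hence 221012 ∈ L(D).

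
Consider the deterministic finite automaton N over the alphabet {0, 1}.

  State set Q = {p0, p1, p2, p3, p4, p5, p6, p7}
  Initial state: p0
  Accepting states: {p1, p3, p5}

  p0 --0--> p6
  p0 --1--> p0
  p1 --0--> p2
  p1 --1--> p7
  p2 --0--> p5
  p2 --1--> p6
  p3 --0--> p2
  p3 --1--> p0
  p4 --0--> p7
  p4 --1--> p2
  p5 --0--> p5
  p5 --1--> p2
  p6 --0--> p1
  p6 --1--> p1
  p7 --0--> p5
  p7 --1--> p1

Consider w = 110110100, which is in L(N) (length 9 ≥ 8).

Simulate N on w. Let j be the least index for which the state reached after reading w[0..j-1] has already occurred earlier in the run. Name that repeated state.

Run of N on w = 1 1 0 1 1 0 1 0 0:
  step 0: p0  (start)
  step 1: p0  (read 1: p0→p0)   ← first repeat (p0 seen earlier)
  step 2: p0  (read 1: p0→p0)
  step 3: p6  (read 0: p0→p6)
  step 4: p1  (read 1: p6→p1)
  step 5: p7  (read 1: p1→p7)
  step 6: p5  (read 0: p7→p5)
  step 7: p2  (read 1: p5→p2)
  step 8: p5  (read 0: p2→p5)
  step 9: p5  (read 0: p5→p5)

The earliest repeat is at step j = 1: N is in p0, which it already visited at step i = 0.

p0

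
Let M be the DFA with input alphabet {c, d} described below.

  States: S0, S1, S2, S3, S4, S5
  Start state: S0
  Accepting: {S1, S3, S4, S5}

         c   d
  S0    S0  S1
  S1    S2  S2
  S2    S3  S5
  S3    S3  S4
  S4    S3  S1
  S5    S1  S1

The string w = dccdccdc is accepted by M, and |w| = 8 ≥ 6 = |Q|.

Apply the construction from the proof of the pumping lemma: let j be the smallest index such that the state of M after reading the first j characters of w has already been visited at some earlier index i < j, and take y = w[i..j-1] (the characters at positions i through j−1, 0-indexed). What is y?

dc

State sequence: S0 -d-> S1 -c-> S2 -c-> S3 -d-> S4 -c-> S3 -c-> S3 -d-> S4 -c-> S3
First repeat at step 5: S3 was already visited.

So i = 3, j = 5, giving x = w[0:3] = dcc, y = w[3:5] = dc, z = w[5:8] = cdc.
Check: |xy| = 5 ≤ 6 and |y| = 2 ≥ 1. Reading y takes M from S3 back to S3, so every xyⁱz is accepted.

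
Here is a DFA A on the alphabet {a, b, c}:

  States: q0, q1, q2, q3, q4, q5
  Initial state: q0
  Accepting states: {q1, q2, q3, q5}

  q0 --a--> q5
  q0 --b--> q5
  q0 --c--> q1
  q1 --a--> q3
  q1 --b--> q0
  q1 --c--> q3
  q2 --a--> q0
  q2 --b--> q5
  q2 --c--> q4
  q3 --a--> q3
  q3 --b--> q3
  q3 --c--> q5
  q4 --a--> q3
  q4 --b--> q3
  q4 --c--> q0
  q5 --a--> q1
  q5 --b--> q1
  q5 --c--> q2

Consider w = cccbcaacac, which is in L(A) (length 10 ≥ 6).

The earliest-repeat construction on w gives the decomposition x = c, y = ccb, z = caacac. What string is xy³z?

cccbccbccbcaacac

xy^3z = c·ccb·ccb·ccb·caacac = cccbccbccbcaacac.
Reading y = ccb takes A from q1 back to q1, so after x·y·y·y the machine is still in q1, and z then leads to the accepting state q3. Hence cccbccbccbcaacac ∈ L(A).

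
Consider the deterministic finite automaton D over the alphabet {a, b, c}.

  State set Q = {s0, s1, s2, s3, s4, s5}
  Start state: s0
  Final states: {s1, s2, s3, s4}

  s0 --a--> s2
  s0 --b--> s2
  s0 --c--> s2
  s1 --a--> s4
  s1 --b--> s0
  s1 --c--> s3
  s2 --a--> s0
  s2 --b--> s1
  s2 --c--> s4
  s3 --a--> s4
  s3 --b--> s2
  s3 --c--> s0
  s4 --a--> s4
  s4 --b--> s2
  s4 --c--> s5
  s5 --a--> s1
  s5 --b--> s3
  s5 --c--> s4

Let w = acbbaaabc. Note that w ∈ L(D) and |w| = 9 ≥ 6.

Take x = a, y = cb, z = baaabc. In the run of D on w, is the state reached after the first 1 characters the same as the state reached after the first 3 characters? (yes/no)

Run of D on the first 3 characters of w = a c b:
  step 0: s0  (start)
  step 1: s2  (read a: s0→s2)
  step 2: s4  (read c: s2→s4)
  step 3: s2  (read b: s4→s2)

After x (step 1): s2. After xy (step 3): s2.
They match, so y = cb drives D around a cycle from s2 back to itself; pumping y any number of times keeps D in s2 before reading z, and xyⁱz ∈ L(D) for every i ≥ 0.

yes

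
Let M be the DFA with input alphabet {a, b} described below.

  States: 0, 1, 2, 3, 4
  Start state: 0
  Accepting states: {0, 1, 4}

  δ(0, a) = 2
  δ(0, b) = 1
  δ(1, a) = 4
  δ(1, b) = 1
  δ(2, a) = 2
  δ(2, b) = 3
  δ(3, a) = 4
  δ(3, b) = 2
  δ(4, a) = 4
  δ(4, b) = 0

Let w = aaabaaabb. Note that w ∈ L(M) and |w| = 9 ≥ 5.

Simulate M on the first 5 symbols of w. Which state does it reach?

Run of M on the first 5 characters of w = a a a b a:
  step 0: 0  (start)
  step 1: 2  (read a: 0→2)
  step 2: 2  (read a: 2→2)
  step 3: 2  (read a: 2→2)
  step 4: 3  (read b: 2→3)
  step 5: 4  (read a: 3→4)

After reading 5 characters, M is in state 4.

4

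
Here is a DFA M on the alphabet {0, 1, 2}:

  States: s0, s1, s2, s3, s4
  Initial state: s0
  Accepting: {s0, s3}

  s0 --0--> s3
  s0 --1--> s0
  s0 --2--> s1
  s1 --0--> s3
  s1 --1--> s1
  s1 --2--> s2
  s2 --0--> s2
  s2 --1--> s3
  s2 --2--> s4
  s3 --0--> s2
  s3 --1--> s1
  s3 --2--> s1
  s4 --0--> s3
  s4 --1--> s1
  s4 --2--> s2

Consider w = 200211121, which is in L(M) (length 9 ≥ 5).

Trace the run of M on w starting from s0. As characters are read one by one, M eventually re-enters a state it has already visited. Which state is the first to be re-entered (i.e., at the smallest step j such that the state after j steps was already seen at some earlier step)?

s1

State sequence: s0 -2-> s1 -0-> s3 -0-> s2 -2-> s4 -1-> s1 -1-> s1 -1-> s1 -2-> s2 -1-> s3
First repeat at step 5: s1 was already visited.

The earliest repeat is at step j = 5: M is in s1, which it already visited at step i = 1.
Pumping length from the standard proof: p = 5 (the number of states). The repeated state found above gives |xy| = j ≤ 5 and |y| = j − i ≥ 1.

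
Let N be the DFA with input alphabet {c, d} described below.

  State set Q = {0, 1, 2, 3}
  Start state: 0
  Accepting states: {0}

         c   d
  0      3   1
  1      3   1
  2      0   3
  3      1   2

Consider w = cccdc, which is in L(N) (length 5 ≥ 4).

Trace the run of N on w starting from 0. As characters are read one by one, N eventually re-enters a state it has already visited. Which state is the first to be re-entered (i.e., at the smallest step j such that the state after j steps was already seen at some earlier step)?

3

State sequence: 0 -c-> 3 -c-> 1 -c-> 3 -d-> 2 -c-> 0
First repeat at step 3: 3 was already visited.

The earliest repeat is at step j = 3: N is in 3, which it already visited at step i = 1.
The DFA has 4 states, so the proof of the pumping lemma guarantees a repeated state among the first 4+1 visited; the segment between the two visits is the pumpable y.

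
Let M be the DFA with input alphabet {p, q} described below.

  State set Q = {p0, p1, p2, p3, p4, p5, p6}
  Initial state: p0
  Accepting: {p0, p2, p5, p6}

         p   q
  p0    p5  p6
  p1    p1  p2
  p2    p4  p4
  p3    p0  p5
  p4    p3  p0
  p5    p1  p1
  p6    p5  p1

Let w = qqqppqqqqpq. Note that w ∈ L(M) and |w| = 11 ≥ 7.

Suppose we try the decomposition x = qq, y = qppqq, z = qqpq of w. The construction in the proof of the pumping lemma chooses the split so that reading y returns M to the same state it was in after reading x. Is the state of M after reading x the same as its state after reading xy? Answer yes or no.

yes

State sequence: p0 -q-> p6 -q-> p1 -q-> p2 -p-> p4 -p-> p3 -q-> p5 -q-> p1

After x (step 2): p1. After xy (step 7): p1.
They match, so y = qppqq drives M around a cycle from p1 back to itself; pumping y any number of times keeps M in p1 before reading z, and xyⁱz ∈ L(M) for every i ≥ 0.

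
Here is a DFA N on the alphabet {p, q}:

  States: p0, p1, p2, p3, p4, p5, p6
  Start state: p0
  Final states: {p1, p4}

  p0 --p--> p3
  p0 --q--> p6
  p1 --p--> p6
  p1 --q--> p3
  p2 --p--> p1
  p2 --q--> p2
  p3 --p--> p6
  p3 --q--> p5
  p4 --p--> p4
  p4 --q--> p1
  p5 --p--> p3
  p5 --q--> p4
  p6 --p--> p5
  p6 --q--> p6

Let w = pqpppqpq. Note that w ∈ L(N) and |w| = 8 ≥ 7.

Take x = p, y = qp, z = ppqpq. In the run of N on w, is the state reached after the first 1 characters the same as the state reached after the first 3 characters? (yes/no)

yes

Run of N on the first 3 characters of w = p q p:
  step 0: p0  (start)
  step 1: p3  (read p: p0→p3)
  step 2: p5  (read q: p3→p5)
  step 3: p3  (read p: p5→p3)

After x (step 1): p3. After xy (step 3): p3.
They match, so y = qp drives N around a cycle from p3 back to itself; pumping y any number of times keeps N in p3 before reading z, and xyⁱz ∈ L(N) for every i ≥ 0.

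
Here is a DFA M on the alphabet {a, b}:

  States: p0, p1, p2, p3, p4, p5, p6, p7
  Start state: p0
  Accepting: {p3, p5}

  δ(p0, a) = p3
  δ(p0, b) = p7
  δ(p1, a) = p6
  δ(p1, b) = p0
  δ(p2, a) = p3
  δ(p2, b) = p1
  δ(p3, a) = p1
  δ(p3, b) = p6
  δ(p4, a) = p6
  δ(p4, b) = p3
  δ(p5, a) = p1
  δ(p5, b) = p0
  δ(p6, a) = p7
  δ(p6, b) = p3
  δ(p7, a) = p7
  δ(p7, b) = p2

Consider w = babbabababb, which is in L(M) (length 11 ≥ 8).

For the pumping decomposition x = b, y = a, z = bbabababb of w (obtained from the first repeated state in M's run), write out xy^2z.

xy^2z = b·a·a·bbabababb = baabbabababb.
Reading y = a takes M from p7 back to p7, so after x·y·y the machine is still in p7, and z then leads to the accepting state p3. Hence baabbabababb ∈ L(M).

baabbabababb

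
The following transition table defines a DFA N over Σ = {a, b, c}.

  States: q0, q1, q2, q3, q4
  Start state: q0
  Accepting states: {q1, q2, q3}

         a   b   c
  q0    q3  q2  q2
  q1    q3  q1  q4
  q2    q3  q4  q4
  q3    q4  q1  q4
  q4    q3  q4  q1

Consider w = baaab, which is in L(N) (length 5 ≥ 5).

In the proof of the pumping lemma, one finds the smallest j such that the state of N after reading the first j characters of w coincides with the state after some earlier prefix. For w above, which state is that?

Run of N on w = b a a a b:
  step 0: q0  (start)
  step 1: q2  (read b: q0→q2)
  step 2: q3  (read a: q2→q3)
  step 3: q4  (read a: q3→q4)
  step 4: q3  (read a: q4→q3)   ← first repeat (q3 seen earlier)
  step 5: q1  (read b: q3→q1)

The earliest repeat is at step j = 4: N is in q3, which it already visited at step i = 2.
With |Q| = 5, pigeonhole forces a state repeat no later than step 5; the substring read between the first and second visits to that state can be pumped.

q3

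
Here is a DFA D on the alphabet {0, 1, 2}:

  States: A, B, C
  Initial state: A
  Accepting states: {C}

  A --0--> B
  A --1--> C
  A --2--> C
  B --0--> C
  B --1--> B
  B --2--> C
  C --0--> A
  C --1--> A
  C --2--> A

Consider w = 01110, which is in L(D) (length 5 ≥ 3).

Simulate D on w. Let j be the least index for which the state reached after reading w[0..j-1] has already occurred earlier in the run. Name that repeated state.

Run of D on w = 0 1 1 1 0:
  step 0: A  (start)
  step 1: B  (read 0: A→B)
  step 2: B  (read 1: B→B)   ← first repeat (B seen earlier)
  step 3: B  (read 1: B→B)
  step 4: B  (read 1: B→B)
  step 5: C  (read 0: B→C)

The earliest repeat is at step j = 2: D is in B, which it already visited at step i = 1.
The DFA has 3 states, so the proof of the pumping lemma guarantees a repeated state among the first 3+1 visited; the segment between the two visits is the pumpable y.

B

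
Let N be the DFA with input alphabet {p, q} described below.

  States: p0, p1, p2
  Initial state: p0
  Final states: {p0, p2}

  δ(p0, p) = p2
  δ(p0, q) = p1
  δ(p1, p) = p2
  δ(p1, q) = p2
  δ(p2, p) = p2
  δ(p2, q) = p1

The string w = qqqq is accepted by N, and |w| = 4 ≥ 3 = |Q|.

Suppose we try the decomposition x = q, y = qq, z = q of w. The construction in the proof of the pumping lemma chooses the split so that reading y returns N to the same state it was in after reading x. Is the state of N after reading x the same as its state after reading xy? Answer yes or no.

yes

Run of N on the first 3 characters of w = q q q:
  step 0: p0  (start)
  step 1: p1  (read q: p0→p1)
  step 2: p2  (read q: p1→p2)
  step 3: p1  (read q: p2→p1)

After x (step 1): p1. After xy (step 3): p1.
They match, so y = qq drives N around a cycle from p1 back to itself; pumping y any number of times keeps N in p1 before reading z, and xyⁱz ∈ L(N) for every i ≥ 0.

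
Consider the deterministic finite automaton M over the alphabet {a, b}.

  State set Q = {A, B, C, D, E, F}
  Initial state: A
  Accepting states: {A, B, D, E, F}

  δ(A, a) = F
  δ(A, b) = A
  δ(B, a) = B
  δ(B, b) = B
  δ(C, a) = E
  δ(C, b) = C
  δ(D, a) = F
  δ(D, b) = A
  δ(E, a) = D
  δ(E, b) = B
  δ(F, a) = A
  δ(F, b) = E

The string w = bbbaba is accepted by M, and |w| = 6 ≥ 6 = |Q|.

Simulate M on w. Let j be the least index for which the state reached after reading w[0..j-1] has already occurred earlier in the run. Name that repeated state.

State sequence: A -b-> A -b-> A -b-> A -a-> F -b-> E -a-> D
First repeat at step 1: A was already visited.

The earliest repeat is at step j = 1: M is in A, which it already visited at step i = 0.
Pumping length from the standard proof: p = 6 (the number of states). The repeated state found above gives |xy| = j ≤ 6 and |y| = j − i ≥ 1.

A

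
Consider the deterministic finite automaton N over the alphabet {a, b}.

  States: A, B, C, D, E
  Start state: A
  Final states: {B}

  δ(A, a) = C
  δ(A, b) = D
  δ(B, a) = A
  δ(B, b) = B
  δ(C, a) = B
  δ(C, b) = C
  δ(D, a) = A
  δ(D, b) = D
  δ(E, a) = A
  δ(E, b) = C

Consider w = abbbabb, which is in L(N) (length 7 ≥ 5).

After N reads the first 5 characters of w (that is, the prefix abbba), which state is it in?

State sequence: A -a-> C -b-> C -b-> C -b-> C -a-> B

After reading 5 characters, N is in state B.

B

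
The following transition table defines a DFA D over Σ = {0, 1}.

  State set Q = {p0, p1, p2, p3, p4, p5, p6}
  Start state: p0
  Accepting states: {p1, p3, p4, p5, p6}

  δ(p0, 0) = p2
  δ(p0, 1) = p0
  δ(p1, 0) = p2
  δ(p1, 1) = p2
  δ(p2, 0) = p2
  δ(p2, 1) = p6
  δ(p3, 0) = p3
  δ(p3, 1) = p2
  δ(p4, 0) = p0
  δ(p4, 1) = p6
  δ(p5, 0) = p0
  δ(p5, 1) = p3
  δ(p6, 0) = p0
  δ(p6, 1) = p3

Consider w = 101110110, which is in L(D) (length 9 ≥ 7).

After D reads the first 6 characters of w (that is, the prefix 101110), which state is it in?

Run of D on the first 6 characters of w = 1 0 1 1 1 0:
  step 0: p0  (start)
  step 1: p0  (read 1: p0→p0)
  step 2: p2  (read 0: p0→p2)
  step 3: p6  (read 1: p2→p6)
  step 4: p3  (read 1: p6→p3)
  step 5: p2  (read 1: p3→p2)
  step 6: p2  (read 0: p2→p2)

After reading 6 characters, D is in state p2.

p2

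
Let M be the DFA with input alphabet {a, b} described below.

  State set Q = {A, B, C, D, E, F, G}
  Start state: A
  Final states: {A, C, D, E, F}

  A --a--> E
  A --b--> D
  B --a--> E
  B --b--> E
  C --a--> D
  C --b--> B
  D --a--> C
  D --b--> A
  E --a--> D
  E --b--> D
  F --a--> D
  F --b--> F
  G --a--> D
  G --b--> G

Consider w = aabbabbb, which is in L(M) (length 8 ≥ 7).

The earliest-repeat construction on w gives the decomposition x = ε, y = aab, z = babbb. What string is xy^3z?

xy^3z = ε·aab·aab·aab·babbb = aabaabaabbabbb.
Reading y = aab takes M from A back to A, so after x·y·y·y the machine is still in A, and z then leads to the accepting state D. Hence aabaabaabbabbb ∈ L(M).

aabaabaabbabbb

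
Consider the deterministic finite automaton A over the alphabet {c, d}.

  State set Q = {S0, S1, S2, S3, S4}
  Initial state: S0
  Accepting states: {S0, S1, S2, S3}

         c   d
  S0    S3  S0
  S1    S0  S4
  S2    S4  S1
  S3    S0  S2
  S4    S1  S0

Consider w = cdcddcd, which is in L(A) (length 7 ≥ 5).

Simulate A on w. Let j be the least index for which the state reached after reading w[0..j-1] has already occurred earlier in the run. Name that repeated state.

State sequence: S0 -c-> S3 -d-> S2 -c-> S4 -d-> S0 -d-> S0 -c-> S3 -d-> S2
First repeat at step 4: S0 was already visited.

The earliest repeat is at step j = 4: A is in S0, which it already visited at step i = 0.
Pumping length from the standard proof: p = 5 (the number of states). The repeated state found above gives |xy| = j ≤ 5 and |y| = j − i ≥ 1.

S0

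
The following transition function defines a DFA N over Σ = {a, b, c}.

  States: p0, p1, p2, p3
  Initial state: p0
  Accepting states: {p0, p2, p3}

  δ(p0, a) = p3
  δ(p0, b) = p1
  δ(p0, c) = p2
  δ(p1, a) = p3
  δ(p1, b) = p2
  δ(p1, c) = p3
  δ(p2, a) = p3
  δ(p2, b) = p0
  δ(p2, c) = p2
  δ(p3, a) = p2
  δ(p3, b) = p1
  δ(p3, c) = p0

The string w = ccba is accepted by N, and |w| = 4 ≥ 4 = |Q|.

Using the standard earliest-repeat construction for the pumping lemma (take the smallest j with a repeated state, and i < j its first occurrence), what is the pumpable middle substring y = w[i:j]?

c

State sequence: p0 -c-> p2 -c-> p2 -b-> p0 -a-> p3
First repeat at step 2: p2 was already visited.

So i = 1, j = 2, giving x = w[0:1] = c, y = w[1:2] = c, z = w[2:4] = ba.
Check: |xy| = 2 ≤ 4 and |y| = 1 ≥ 1. Reading y takes N from p2 back to p2, so every xyⁱz is accepted.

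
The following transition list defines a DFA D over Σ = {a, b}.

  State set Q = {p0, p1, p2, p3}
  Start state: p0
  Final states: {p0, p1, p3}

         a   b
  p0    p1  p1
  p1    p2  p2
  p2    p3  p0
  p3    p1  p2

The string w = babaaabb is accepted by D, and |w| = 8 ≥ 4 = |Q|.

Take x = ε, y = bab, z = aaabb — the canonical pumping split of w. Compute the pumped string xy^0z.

xy⁰z = xz = ε·aaabb = aaabb.
Reading y = bab takes D from p0 back to p0, so after x the machine is still in p0, and z then leads to the accepting state p0. Hence aaabb ∈ L(D).

aaabb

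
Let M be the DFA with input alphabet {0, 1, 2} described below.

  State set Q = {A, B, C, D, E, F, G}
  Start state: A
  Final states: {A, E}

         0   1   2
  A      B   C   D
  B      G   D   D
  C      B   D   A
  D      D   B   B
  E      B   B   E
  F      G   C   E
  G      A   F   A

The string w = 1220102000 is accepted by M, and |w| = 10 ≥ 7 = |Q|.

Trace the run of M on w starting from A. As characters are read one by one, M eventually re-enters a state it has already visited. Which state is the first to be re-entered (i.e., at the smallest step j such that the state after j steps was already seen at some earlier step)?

A

State sequence: A -1-> C -2-> A -2-> D -0-> D -1-> B -0-> G -2-> A -0-> B -0-> G -0-> A
First repeat at step 2: A was already visited.

The earliest repeat is at step j = 2: M is in A, which it already visited at step i = 0.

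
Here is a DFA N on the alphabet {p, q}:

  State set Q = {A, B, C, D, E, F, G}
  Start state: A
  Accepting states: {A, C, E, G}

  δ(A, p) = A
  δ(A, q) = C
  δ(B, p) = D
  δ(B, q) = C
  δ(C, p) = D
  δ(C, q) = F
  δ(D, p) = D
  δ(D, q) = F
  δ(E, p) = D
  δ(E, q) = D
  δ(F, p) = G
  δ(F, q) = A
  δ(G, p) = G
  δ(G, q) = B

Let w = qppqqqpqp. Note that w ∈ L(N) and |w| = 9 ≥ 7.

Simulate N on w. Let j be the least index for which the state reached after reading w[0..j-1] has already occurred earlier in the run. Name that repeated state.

D

State sequence: A -q-> C -p-> D -p-> D -q-> F -q-> A -q-> C -p-> D -q-> F -p-> G
First repeat at step 3: D was already visited.

The earliest repeat is at step j = 3: N is in D, which it already visited at step i = 2.
The DFA has 7 states, so the proof of the pumping lemma guarantees a repeated state among the first 7+1 visited; the segment between the two visits is the pumpable y.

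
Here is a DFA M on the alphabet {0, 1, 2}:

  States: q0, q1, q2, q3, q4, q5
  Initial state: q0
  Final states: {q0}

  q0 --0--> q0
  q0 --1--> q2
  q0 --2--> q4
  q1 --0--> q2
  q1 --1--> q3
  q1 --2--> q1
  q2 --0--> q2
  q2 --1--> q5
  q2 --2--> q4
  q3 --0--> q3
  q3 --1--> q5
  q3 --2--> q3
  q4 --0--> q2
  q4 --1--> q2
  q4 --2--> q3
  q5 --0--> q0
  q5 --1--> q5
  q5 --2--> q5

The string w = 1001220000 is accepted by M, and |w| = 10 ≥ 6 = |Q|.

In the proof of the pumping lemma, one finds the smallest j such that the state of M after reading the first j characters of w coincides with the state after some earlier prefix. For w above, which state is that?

Run of M on w = 1 0 0 1 2 2 0 0 0 0:
  step 0: q0  (start)
  step 1: q2  (read 1: q0→q2)
  step 2: q2  (read 0: q2→q2)   ← first repeat (q2 seen earlier)
  step 3: q2  (read 0: q2→q2)
  step 4: q5  (read 1: q2→q5)
  step 5: q5  (read 2: q5→q5)
  step 6: q5  (read 2: q5→q5)
  step 7: q0  (read 0: q5→q0)
  step 8: q0  (read 0: q0→q0)
  step 9: q0  (read 0: q0→q0)
  step 10: q0  (read 0: q0→q0)

The earliest repeat is at step j = 2: M is in q2, which it already visited at step i = 1.
With |Q| = 6, pigeonhole forces a state repeat no later than step 6; the substring read between the first and second visits to that state can be pumped.

q2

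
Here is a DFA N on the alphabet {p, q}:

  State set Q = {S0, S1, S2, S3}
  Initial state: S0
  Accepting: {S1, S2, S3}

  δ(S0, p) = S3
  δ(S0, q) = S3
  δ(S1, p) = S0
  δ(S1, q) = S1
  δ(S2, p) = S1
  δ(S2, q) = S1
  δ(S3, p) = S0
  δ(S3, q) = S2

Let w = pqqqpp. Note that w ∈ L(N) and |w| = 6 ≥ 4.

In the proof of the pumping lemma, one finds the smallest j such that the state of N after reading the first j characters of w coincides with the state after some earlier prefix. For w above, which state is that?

State sequence: S0 -p-> S3 -q-> S2 -q-> S1 -q-> S1 -p-> S0 -p-> S3
First repeat at step 4: S1 was already visited.

The earliest repeat is at step j = 4: N is in S1, which it already visited at step i = 3.

S1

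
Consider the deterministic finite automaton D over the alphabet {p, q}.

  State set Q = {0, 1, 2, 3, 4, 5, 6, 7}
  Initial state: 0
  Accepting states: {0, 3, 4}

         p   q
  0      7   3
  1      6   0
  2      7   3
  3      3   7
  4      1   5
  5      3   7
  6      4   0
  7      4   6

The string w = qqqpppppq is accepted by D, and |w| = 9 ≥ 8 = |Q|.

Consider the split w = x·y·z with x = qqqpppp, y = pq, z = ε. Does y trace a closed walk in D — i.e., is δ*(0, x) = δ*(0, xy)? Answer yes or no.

Run of D on the first 9 characters of w = q q q p p p p p q:
  step 0: 0  (start)
  step 1: 3  (read q: 0→3)
  step 2: 7  (read q: 3→7)
  step 3: 6  (read q: 7→6)
  step 4: 4  (read p: 6→4)
  step 5: 1  (read p: 4→1)
  step 6: 6  (read p: 1→6)
  step 7: 4  (read p: 6→4)
  step 8: 1  (read p: 4→1)
  step 9: 0  (read q: 1→0)

After x (step 7): 4. After xy (step 9): 0.
They differ (4 ≠ 0), so y is not a cycle from the state after x; this split is not the one the pumping-lemma construction produces, and pumping y need not keep the string in L(D).

no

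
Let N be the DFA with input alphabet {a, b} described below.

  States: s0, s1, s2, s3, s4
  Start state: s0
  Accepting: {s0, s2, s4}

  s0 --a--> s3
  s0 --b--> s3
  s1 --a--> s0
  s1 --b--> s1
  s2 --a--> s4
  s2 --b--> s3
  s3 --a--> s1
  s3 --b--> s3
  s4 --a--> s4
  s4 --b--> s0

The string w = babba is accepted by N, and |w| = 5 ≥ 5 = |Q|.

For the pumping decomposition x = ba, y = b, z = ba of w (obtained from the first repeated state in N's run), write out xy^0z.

baba

xy⁰z = xz = ba·ba = baba.
Reading y = b takes N from s1 back to s1, so after x the machine is still in s1, and z then leads to the accepting state s0. Hence baba ∈ L(N).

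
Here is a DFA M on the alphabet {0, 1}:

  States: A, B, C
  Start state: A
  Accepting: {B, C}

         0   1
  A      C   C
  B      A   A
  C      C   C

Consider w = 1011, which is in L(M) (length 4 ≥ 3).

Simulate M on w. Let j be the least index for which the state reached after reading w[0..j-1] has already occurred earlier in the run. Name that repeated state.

C

Run of M on w = 1 0 1 1:
  step 0: A  (start)
  step 1: C  (read 1: A→C)
  step 2: C  (read 0: C→C)   ← first repeat (C seen earlier)
  step 3: C  (read 1: C→C)
  step 4: C  (read 1: C→C)

The earliest repeat is at step j = 2: M is in C, which it already visited at step i = 1.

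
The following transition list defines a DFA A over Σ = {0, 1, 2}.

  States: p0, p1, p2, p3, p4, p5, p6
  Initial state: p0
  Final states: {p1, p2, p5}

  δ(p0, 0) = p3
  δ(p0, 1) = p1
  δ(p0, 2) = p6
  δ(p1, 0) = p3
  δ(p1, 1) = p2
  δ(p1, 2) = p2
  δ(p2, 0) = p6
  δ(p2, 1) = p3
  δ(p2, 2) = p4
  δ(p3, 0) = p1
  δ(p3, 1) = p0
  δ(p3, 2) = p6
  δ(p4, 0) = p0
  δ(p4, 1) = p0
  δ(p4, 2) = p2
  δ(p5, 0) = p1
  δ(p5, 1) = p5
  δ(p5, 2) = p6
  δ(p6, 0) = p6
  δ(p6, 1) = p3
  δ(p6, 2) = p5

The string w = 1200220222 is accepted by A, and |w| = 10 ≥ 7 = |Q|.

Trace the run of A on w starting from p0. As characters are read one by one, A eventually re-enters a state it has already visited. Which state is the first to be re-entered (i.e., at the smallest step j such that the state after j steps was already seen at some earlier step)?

p6

Run of A on w = 1 2 0 0 2 2 0 2 2 2:
  step 0: p0  (start)
  step 1: p1  (read 1: p0→p1)
  step 2: p2  (read 2: p1→p2)
  step 3: p6  (read 0: p2→p6)
  step 4: p6  (read 0: p6→p6)   ← first repeat (p6 seen earlier)
  step 5: p5  (read 2: p6→p5)
  step 6: p6  (read 2: p5→p6)
  step 7: p6  (read 0: p6→p6)
  step 8: p5  (read 2: p6→p5)
  step 9: p6  (read 2: p5→p6)
  step 10: p5  (read 2: p6→p5)

The earliest repeat is at step j = 4: A is in p6, which it already visited at step i = 3.
Pumping length from the standard proof: p = 7 (the number of states). The repeated state found above gives |xy| = j ≤ 7 and |y| = j − i ≥ 1.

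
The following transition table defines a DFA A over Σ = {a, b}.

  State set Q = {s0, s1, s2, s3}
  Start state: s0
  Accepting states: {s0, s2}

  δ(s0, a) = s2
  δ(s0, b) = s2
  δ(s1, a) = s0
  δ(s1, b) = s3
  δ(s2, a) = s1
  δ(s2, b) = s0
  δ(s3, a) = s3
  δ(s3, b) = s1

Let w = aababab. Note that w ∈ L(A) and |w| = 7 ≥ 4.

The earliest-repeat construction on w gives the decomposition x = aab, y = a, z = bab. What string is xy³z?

xy^3z = aab·a·a·a·bab = aabaaabab.
Reading y = a takes A from s3 back to s3, so after x·y·y·y the machine is still in s3, and z then leads to the accepting state s2. Hence aabaaabab ∈ L(A).

aabaaabab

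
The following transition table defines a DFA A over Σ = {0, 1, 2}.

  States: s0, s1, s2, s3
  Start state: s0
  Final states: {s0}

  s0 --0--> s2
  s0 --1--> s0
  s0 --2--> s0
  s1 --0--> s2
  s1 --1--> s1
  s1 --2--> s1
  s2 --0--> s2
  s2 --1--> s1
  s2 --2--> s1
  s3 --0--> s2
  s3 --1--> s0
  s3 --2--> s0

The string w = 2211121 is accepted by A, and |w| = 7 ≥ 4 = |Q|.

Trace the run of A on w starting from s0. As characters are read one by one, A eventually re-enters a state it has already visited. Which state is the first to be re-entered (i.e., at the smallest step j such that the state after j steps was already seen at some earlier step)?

Run of A on w = 2 2 1 1 1 2 1:
  step 0: s0  (start)
  step 1: s0  (read 2: s0→s0)   ← first repeat (s0 seen earlier)
  step 2: s0  (read 2: s0→s0)
  step 3: s0  (read 1: s0→s0)
  step 4: s0  (read 1: s0→s0)
  step 5: s0  (read 1: s0→s0)
  step 6: s0  (read 2: s0→s0)
  step 7: s0  (read 1: s0→s0)

The earliest repeat is at step j = 1: A is in s0, which it already visited at step i = 0.
Pumping length from the standard proof: p = 4 (the number of states). The repeated state found above gives |xy| = j ≤ 4 and |y| = j − i ≥ 1.

s0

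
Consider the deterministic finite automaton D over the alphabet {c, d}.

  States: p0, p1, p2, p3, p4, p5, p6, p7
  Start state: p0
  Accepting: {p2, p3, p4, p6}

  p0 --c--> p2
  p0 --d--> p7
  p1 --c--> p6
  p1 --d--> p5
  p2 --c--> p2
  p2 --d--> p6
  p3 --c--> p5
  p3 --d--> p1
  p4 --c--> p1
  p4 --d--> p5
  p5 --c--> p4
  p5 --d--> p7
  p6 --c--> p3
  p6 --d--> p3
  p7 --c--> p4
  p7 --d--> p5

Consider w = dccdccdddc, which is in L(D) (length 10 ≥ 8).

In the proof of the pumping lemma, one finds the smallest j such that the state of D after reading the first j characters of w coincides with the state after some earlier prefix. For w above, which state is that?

Run of D on w = d c c d c c d d d c:
  step 0: p0  (start)
  step 1: p7  (read d: p0→p7)
  step 2: p4  (read c: p7→p4)
  step 3: p1  (read c: p4→p1)
  step 4: p5  (read d: p1→p5)
  step 5: p4  (read c: p5→p4)   ← first repeat (p4 seen earlier)
  step 6: p1  (read c: p4→p1)
  step 7: p5  (read d: p1→p5)
  step 8: p7  (read d: p5→p7)
  step 9: p5  (read d: p7→p5)
  step 10: p4  (read c: p5→p4)

The earliest repeat is at step j = 5: D is in p4, which it already visited at step i = 2.
Pumping length from the standard proof: p = 8 (the number of states). The repeated state found above gives |xy| = j ≤ 8 and |y| = j − i ≥ 1.

p4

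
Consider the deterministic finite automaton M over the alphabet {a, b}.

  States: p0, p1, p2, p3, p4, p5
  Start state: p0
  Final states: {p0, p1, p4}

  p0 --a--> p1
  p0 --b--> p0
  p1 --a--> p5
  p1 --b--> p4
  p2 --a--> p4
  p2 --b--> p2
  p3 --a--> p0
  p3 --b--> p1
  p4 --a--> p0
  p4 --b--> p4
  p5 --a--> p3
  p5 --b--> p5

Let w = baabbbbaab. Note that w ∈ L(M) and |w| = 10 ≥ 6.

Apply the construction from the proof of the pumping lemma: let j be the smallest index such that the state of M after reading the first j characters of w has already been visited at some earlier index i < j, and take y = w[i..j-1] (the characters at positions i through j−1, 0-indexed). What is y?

Run of M on w = b a a b b b b a a b:
  step 0: p0  (start)
  step 1: p0  (read b: p0→p0)   ← first repeat (p0 seen earlier)
  step 2: p1  (read a: p0→p1)
  step 3: p5  (read a: p1→p5)
  step 4: p5  (read b: p5→p5)
  step 5: p5  (read b: p5→p5)
  step 6: p5  (read b: p5→p5)
  step 7: p5  (read b: p5→p5)
  step 8: p3  (read a: p5→p3)
  step 9: p0  (read a: p3→p0)
  step 10: p0  (read b: p0→p0)

So i = 0, j = 1, giving x = w[0:0] = ε, y = w[0:1] = b, z = w[1:10] = aabbbbaab.
Check: |xy| = 1 ≤ 6 and |y| = 1 ≥ 1. Reading y takes M from p0 back to p0, so every xyⁱz is accepted.

b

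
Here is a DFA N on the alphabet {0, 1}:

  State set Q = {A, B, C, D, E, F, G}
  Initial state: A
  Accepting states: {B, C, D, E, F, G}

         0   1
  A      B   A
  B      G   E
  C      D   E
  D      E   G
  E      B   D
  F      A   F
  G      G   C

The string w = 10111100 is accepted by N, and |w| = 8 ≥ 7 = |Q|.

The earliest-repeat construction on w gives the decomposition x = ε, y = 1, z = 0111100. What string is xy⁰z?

0111100

xy⁰z = xz = ε·0111100 = 0111100.
Reading y = 1 takes N from A back to A, so after x the machine is still in A, and z then leads to the accepting state E. Hence 0111100 ∈ L(N).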